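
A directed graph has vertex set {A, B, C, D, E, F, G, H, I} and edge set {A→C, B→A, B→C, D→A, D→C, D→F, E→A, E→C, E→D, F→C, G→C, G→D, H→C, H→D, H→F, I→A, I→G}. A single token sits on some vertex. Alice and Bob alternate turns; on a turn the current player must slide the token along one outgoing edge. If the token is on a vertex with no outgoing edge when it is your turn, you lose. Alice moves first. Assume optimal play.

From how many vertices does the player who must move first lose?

2

Compute win/loss labels from the base case upward. A position with no move is L. Any other position is W if it can reach an L in one move, else L.
Every edge goes from a vertex to one that appears earlier in the order C, F, A, D, G, I, B, E, H, so processing vertices in that order labels each vertex after all of its successors.
C: no outgoing edge → L
F: W (go to C, an L position)
A: W (go to C, an L position)
D: W (go to C, an L position)
G: W (go to C, an L position)
I: L (options G(W), A(W) are all W)
B: W (go to C, an L position)
E: W (go to C, an L position)
H: W (go to C, an L position)
The L vertices are C, I; that is 2 in all.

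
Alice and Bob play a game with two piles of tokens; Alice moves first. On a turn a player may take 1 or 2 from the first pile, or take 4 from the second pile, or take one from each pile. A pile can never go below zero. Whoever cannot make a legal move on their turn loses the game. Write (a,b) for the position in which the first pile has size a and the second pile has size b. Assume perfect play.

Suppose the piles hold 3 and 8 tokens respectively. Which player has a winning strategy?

Label each position W (a win for the player to move) or L (a loss). A position with no legal move is L; any other position is W exactly when some move reaches an L, and L when every move reaches a W.
No move ever increases a pile, so every position that can arise here has a ≤ 3 and b ≤ 8; it is enough to label the cells with 0 ≤ a ≤ 3 and 0 ≤ b ≤ 8.
Every move lowers a or b (never raises either), so fill the grid row by row in increasing a, and left to right within a row: each cell's successors are then already labelled.
      b=0  b=1  b=2  b=3  b=4  b=5  b=6  b=7  b=8
a=0:    L    L    L    L    W    W    W    W    L
a=1:    W    W    W    W    W    L    L    L    W
a=2:    W    W    W    W    L    W    W    W    W
a=3:    L    L    L    L    W    W    W    W    L
Cells with no legal move (terminal, hence L): (0,0), (0,1), (0,2), (0,3).
The remaining L cells, each justified by listing all of its moves:
(0,8): only reaches (0,4)(W), which is W → L
(1,5): only reaches (0,5)(W), (1,1)(W), (0,4)(W), all W → L
(1,6): only reaches (0,6)(W), (1,2)(W), (0,5)(W), all W → L
(1,7): only reaches (0,7)(W), (1,3)(W), (0,6)(W), all W → L
(2,4): only reaches (1,4)(W), (0,4)(W), (2,0)(W), (1,3)(W), all W → L
(3,0): only reaches (2,0)(W), (1,0)(W), all W → L
(3,1): only reaches (2,1)(W), (1,1)(W), (2,0)(W), all W → L
(3,2): only reaches (2,2)(W), (1,2)(W), (2,1)(W), all W → L
(3,3): only reaches (2,3)(W), (1,3)(W), (2,2)(W), all W → L
(3,8): only reaches (2,8)(W), (1,8)(W), (3,4)(W), (2,7)(W), all W → L
Every other cell has at least one move into one of the L cells above, so it is W.
The starting position (3,8) is L: whatever Alice does, the opponent receives a W position.

Bob wins.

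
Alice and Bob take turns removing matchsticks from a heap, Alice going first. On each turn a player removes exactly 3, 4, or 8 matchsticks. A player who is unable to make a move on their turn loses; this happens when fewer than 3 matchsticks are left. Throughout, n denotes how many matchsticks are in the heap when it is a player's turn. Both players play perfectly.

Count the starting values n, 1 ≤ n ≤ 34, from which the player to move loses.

Build the W/L table. Terminal = L. A non-terminal position is W if it has a move to some L; otherwise it is L.
n=0: no move → L
n=1: no move → L
n=2: no move → L
n=3: reaches L-position 0 → W
n=4: reaches L-position 1 → W
n=5: reaches L-position 2 → W
n=6: reaches L-position 2 → W
n=7: only reaches 4(W), 3(W), all W → L
n=8: reaches L-position 0 → W
n=9: reaches L-position 1 → W
n=10: reaches L-position 7 → W
n=11: reaches L-position 7 → W
n=12: only reaches 9(W), 8(W), 4(W), all W → L
n=13: only reaches 10(W), 9(W), 5(W), all W → L
n=14: only reaches 11(W), 10(W), 6(W), all W → L
n=15: reaches L-position 12 → W
n=16: reaches L-position 13 → W
n=17: reaches L-position 14 → W
n=18: reaches L-position 14 → W
n=19: only reaches 16(W), 15(W), 11(W), all W → L
n=20: reaches L-position 12 → W
n=21: reaches L-position 13 → W
n=22: reaches L-position 19 → W
n=23: reaches L-position 19 → W
n=24: only reaches 21(W), 20(W), 16(W), all W → L
n=25: only reaches 22(W), 21(W), 17(W), all W → L
n=26: only reaches 23(W), 22(W), 18(W), all W → L
n=27: reaches L-position 24 → W
n=28: reaches L-position 25 → W
n=29: reaches L-position 26 → W
n=30: reaches L-position 26 → W
n=31: only reaches 28(W), 27(W), 23(W), all W → L
n=32: reaches L-position 24 → W
n=33: reaches L-position 25 → W
n=34: reaches L-position 31 → W
L entries with 1 ≤ n ≤ 34 (n=0 is outside the asked range and is not counted): n = 1, 2, 7, 12, 13, 14, 19, 24, 25, 26, 31; that makes 11.

11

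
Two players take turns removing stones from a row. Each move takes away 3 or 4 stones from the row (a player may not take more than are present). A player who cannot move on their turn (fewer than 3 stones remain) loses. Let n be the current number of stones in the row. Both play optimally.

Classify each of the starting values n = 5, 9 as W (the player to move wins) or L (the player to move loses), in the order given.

5: W, 9: L

Classify positions by backward induction: terminal positions (no move available) are L. From any other position, the mover wins iff some move reaches an L.
n=0: no move → L
n=1: no move → L
n=2: no move → L
n=3: →0(L), so W
n=4: →1(L), so W
n=5: →2(L), so W
n=6: →2(L), so W
n=7: →4(W), 3(W) — all W, so L
n=8: →5(W), 4(W) — all W, so L
n=9: →6(W), 5(W) — all W, so L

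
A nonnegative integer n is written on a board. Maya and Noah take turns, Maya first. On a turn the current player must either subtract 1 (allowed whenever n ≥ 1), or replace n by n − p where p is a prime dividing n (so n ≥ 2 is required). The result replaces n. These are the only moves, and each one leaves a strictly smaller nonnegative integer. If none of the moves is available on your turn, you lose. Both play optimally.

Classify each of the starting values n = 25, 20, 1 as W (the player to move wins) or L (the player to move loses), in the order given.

Label each position W (a win for the player to move) or L (a loss). A position with no legal move is L; any other position is W exactly when some move reaches an L, and L when every move reaches a W.
n=0: no move → L
n=1: W (go to 0, an L position)
n=2: W (go to 0, an L position)
n=3: W (go to 0, an L position)
n=4: L (options 2(W), 3(W) are all W)
n=5: W (go to 0, an L position)
n=6: W (go to 4, an L position)
n=7: W (go to 0, an L position)
n=8: L (options 6(W), 7(W) are all W)
n=9: W (go to 8, an L position)
n=10: W (go to 8, an L position)
n=11: W (go to 0, an L position)
n=12: L (options 9(W), 10(W), 11(W) are all W)
n=13: W (go to 0, an L position)
n=14: W (go to 12, an L position)
n=15: W (go to 12, an L position)
n=16: L (options 14(W), 15(W) are all W)
n=17: W (go to 0, an L position)
n=18: W (go to 16, an L position)
n=19: W (go to 0, an L position)
n=20: L (options 15(W), 18(W), 19(W) are all W)
n=21: W (go to 20, an L position)
n=22: W (go to 20, an L position)
n=23: W (go to 0, an L position)
n=24: L (options 21(W), 22(W), 23(W) are all W)
n=25: W (go to 20, an L position)

25: W, 20: L, 1: W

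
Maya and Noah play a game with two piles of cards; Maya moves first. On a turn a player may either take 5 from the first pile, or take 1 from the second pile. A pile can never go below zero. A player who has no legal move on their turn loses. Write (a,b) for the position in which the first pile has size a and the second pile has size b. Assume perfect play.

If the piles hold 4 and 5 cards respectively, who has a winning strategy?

Label each position W (a win for the player to move) or L (a loss). A position with no legal move is L; any other position is W exactly when some move reaches an L, and L when every move reaches a W.
No move ever increases a pile, so every position that can arise here has a ≤ 4 and b ≤ 5; it is enough to label the cells with 0 ≤ a ≤ 4 and 0 ≤ b ≤ 5.
Every move lowers a or b (never raises either), so fill the grid row by row in increasing a, and left to right within a row: each cell's successors are then already labelled.
      b=0  b=1  b=2  b=3  b=4  b=5
a=0:    L    W    L    W    L    W
a=1:    L    W    L    W    L    W
a=2:    L    W    L    W    L    W
a=3:    L    W    L    W    L    W
a=4:    L    W    L    W    L    W
Cells with no legal move (terminal, hence L): (0,0), (1,0), (2,0), (3,0), (4,0).
The remaining L cells, each justified by listing all of its moves:
(0,2): only reaches (0,1)(W), which is W → L
(0,4): only reaches (0,3)(W), which is W → L
(1,2): only reaches (1,1)(W), which is W → L
(1,4): only reaches (1,3)(W), which is W → L
(2,2): only reaches (2,1)(W), which is W → L
(2,4): only reaches (2,3)(W), which is W → L
(3,2): only reaches (3,1)(W), which is W → L
(3,4): only reaches (3,3)(W), which is W → L
(4,2): only reaches (4,1)(W), which is W → L
(4,4): only reaches (4,3)(W), which is W → L
Every other cell has at least one move into one of the L cells above, so it is W.
The starting position (4,5) is W: Maya should move to (4,4), handing over an L position.

Maya wins.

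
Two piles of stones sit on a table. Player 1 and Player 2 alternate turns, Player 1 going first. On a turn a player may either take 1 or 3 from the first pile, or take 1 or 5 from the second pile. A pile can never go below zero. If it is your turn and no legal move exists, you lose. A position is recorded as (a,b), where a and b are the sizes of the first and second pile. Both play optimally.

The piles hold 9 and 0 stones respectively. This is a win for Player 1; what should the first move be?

Label each position W (a win for the player to move) or L (a loss). A position with no legal move is L; any other position is W exactly when some move reaches an L, and L when every move reaches a W.
No move ever increases a pile, so every position that can arise here has a ≤ 9 and b ≤ 0; it is enough to label the cells with 0 ≤ a ≤ 9 and 0 ≤ b ≤ 0.
Every move lowers a or b (never raises either), so fill the grid row by row in increasing a, and left to right within a row: each cell's successors are then already labelled.
      b=0
a=0:    L
a=1:    W
a=2:    L
a=3:    W
a=4:    L
a=5:    W
a=6:    L
a=7:    W
a=8:    L
a=9:    W
Cells with no legal move (terminal, hence L): (0,0).
The remaining L cells, each justified by listing all of its moves:
(2,0): the only move is to (1,0)(W), a W ⇒ L
(4,0): moves to (3,0)(W), (1,0)(W); every one is W ⇒ L
(6,0): moves to (5,0)(W), (3,0)(W); every one is W ⇒ L
(8,0): moves to (7,0)(W), (5,0)(W); every one is W ⇒ L
Every other cell has at least one move into one of the L cells above, so it is W.
From (9,0), the L positions reachable in one move are: (8,0), (6,0). Any move reaching one of these is winning.

Move to (8,0).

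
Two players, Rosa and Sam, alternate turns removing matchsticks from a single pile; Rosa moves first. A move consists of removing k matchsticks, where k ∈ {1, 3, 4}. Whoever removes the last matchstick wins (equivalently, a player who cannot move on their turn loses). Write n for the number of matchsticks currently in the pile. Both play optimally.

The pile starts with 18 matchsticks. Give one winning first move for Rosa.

Remove 4, leaving 14.

Build the W/L table. Terminal = L. A non-terminal position is W if it has a move to some L; otherwise it is L.
n=0: no move → L
n=1: W (go to 0, an L position)
n=2: L (sole option 1(W) is W)
n=3: W (go to 2, an L position)
n=4: W (go to 0, an L position)
n=5: W (go to 2, an L position)
n=6: W (go to 2, an L position)
n=7: L (options 6(W), 4(W), 3(W) are all W)
n=8: W (go to 7, an L position)
n=9: L (options 8(W), 6(W), 5(W) are all W)
n=10: W (go to 9, an L position)
n=11: W (go to 7, an L position)
n=12: W (go to 9, an L position)
n=13: W (go to 9, an L position)
n=14: L (options 13(W), 11(W), 10(W) are all W)
n=15: W (go to 14, an L position)
n=16: L (options 15(W), 13(W), 12(W) are all W)
n=17: W (go to 16, an L position)
n=18: W (go to 14, an L position)
From 18, the L positions reachable in one move are: 14.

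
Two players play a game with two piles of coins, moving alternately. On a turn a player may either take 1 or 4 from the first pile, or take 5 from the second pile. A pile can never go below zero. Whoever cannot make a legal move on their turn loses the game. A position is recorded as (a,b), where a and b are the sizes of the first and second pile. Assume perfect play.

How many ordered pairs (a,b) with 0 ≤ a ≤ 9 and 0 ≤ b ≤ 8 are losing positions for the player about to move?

36

Compute win/loss labels from the base case upward. A position with no move is L. Any other position is W if it can reach an L in one move, else L.
Every move lowers a or b (never raises either), so fill the grid row by row in increasing a, and left to right within a row: each cell's successors are then already labelled.
      b=0  b=1  b=2  b=3  b=4  b=5  b=6  b=7  b=8
a=0:    L    L    L    L    L    W    W    W    W
a=1:    W    W    W    W    W    L    L    L    L
a=2:    L    L    L    L    L    W    W    W    W
a=3:    W    W    W    W    W    L    L    L    L
a=4:    W    W    W    W    W    W    W    W    W
a=5:    L    L    L    L    L    W    W    W    W
a=6:    W    W    W    W    W    L    L    L    L
a=7:    L    L    L    L    L    W    W    W    W
a=8:    W    W    W    W    W    L    L    L    L
a=9:    W    W    W    W    W    W    W    W    W
Cells with no legal move (terminal, hence L): (0,0), (0,1), (0,2), (0,3), (0,4).
The remaining L cells, each justified by listing all of its moves:
(1,5): moves to (0,5)(W), (1,0)(W); every one is W ⇒ L
(1,6): moves to (0,6)(W), (1,1)(W); every one is W ⇒ L
(1,7): moves to (0,7)(W), (1,2)(W); every one is W ⇒ L
(1,8): moves to (0,8)(W), (1,3)(W); every one is W ⇒ L
(2,0): the only move is to (1,0)(W), a W ⇒ L
(2,1): the only move is to (1,1)(W), a W ⇒ L
(2,2): the only move is to (1,2)(W), a W ⇒ L
(2,3): the only move is to (1,3)(W), a W ⇒ L
(2,4): the only move is to (1,4)(W), a W ⇒ L
(3,5): moves to (2,5)(W), (3,0)(W); every one is W ⇒ L
(3,6): moves to (2,6)(W), (3,1)(W); every one is W ⇒ L
(3,7): moves to (2,7)(W), (3,2)(W); every one is W ⇒ L
(3,8): moves to (2,8)(W), (3,3)(W); every one is W ⇒ L
(5,0): moves to (4,0)(W), (1,0)(W); every one is W ⇒ L
(5,1): moves to (4,1)(W), (1,1)(W); every one is W ⇒ L
(5,2): moves to (4,2)(W), (1,2)(W); every one is W ⇒ L
(5,3): moves to (4,3)(W), (1,3)(W); every one is W ⇒ L
(5,4): moves to (4,4)(W), (1,4)(W); every one is W ⇒ L
(6,5): moves to (5,5)(W), (2,5)(W), (6,0)(W); every one is W ⇒ L
(6,6): moves to (5,6)(W), (2,6)(W), (6,1)(W); every one is W ⇒ L
(6,7): moves to (5,7)(W), (2,7)(W), (6,2)(W); every one is W ⇒ L
(6,8): moves to (5,8)(W), (2,8)(W), (6,3)(W); every one is W ⇒ L
(7,0): moves to (6,0)(W), (3,0)(W); every one is W ⇒ L
(7,1): moves to (6,1)(W), (3,1)(W); every one is W ⇒ L
(7,2): moves to (6,2)(W), (3,2)(W); every one is W ⇒ L
(7,3): moves to (6,3)(W), (3,3)(W); every one is W ⇒ L
(7,4): moves to (6,4)(W), (3,4)(W); every one is W ⇒ L
(8,5): moves to (7,5)(W), (4,5)(W), (8,0)(W); every one is W ⇒ L
(8,6): moves to (7,6)(W), (4,6)(W), (8,1)(W); every one is W ⇒ L
(8,7): moves to (7,7)(W), (4,7)(W), (8,2)(W); every one is W ⇒ L
(8,8): moves to (7,8)(W), (4,8)(W), (8,3)(W); every one is W ⇒ L
Every other cell has at least one move into one of the L cells above, so it is W.
L cells per row: a=0: 5, a=1: 4, a=2: 5, a=3: 4, a=4: 0, a=5: 5, a=6: 4, a=7: 5, a=8: 4, a=9: 0; total 36.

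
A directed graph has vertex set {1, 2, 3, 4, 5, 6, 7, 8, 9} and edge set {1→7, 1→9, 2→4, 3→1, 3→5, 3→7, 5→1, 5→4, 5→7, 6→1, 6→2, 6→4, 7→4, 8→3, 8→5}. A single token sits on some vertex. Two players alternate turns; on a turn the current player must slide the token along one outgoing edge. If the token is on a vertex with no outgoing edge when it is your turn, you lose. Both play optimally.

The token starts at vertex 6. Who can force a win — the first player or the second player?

Positions with no move are L. A position that does have a move is losing for the player to move precisely when every available move leads to a winning position for the opponent. Fill in the labels:
Every edge goes from a vertex to one that appears earlier in the order 4, 9, 7, 1, 5, 2, 3, 8, 6, so processing vertices in that order labels each vertex after all of its successors.
4: no outgoing edge → L
9: no outgoing edge → L
7: W (go to 4, an L position)
1: W (go to 9, an L position)
5: W (go to 4, an L position)
2: W (go to 4, an L position)
3: L (options 5(W), 1(W), 7(W) are all W)
8: W (go to 3, an L position)
6: W (go to 4, an L position)
The starting position 6 is W: the player to move should move to 4, handing over an L position.

The first player wins.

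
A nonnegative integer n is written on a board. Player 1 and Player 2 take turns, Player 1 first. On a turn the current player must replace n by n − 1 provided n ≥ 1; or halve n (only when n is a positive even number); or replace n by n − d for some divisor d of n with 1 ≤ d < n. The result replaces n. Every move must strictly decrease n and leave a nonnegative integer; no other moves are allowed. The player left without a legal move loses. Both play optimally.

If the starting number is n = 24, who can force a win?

Player 1 wins.

Label each position W (a win for the player to move) or L (a loss). A position with no legal move is L; any other position is W exactly when some move reaches an L, and L when every move reaches a W.
n=0: no move → L
n=1: can move to 0, which is L ⇒ W
n=2: the only move is to 1(W), a W ⇒ L
n=3: can move to 2, which is L ⇒ W
n=4: can move to 2, which is L ⇒ W
n=5: the only move is to 4(W), a W ⇒ L
n=6: can move to 5, which is L ⇒ W
n=7: the only move is to 6(W), a W ⇒ L
n=8: can move to 7, which is L ⇒ W
n=9: moves to 6(W), 8(W); every one is W ⇒ L
n=10: can move to 5, which is L ⇒ W
n=11: the only move is to 10(W), a W ⇒ L
n=12: can move to 9, which is L ⇒ W
n=13: the only move is to 12(W), a W ⇒ L
n=14: can move to 7, which is L ⇒ W
n=15: moves to 10(W), 12(W), 14(W); every one is W ⇒ L
n=16: can move to 15, which is L ⇒ W
n=17: the only move is to 16(W), a W ⇒ L
n=18: can move to 9, which is L ⇒ W
n=19: the only move is to 18(W), a W ⇒ L
n=20: can move to 15, which is L ⇒ W
n=21: moves to 14(W), 18(W), 20(W); every one is W ⇒ L
n=22: can move to 11, which is L ⇒ W
n=23: the only move is to 22(W), a W ⇒ L
n=24: can move to 21, which is L ⇒ W
The starting position 24 is W: Player 1 should move to 21, handing over an L position.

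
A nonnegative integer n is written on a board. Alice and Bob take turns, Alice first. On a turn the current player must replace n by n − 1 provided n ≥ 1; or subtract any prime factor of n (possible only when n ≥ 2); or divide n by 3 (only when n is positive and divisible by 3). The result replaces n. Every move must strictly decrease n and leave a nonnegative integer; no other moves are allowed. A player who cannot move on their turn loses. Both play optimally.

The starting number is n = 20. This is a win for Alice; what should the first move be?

Build the W/L table. Terminal = L. A non-terminal position is W if it has a move to some L; otherwise it is L.
n=0: no move → L
n=1: can move to 0, which is L ⇒ W
n=2: can move to 0, which is L ⇒ W
n=3: can move to 0, which is L ⇒ W
n=4: moves to 2(W), 3(W); every one is W ⇒ L
n=5: can move to 0, which is L ⇒ W
n=6: can move to 4, which is L ⇒ W
n=7: can move to 0, which is L ⇒ W
n=8: moves to 6(W), 7(W); every one is W ⇒ L
n=9: can move to 8, which is L ⇒ W
n=10: can move to 8, which is L ⇒ W
n=11: can move to 0, which is L ⇒ W
n=12: can move to 4, which is L ⇒ W
n=13: can move to 0, which is L ⇒ W
n=14: moves to 7(W), 12(W), 13(W); every one is W ⇒ L
n=15: can move to 14, which is L ⇒ W
n=16: can move to 14, which is L ⇒ W
n=17: can move to 0, which is L ⇒ W
n=18: moves to 6(W), 15(W), 16(W), 17(W); every one is W ⇒ L
n=19: can move to 0, which is L ⇒ W
n=20: can move to 18, which is L ⇒ W
From 20, the L positions reachable in one move are: 18.

Move to 18.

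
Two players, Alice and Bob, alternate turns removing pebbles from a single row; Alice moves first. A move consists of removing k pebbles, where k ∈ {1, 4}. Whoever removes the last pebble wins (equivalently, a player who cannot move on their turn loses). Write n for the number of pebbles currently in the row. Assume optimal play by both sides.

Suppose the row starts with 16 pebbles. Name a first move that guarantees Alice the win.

Positions with no move are L. A position that does have a move is losing for the player to move precisely when every available move leads to a winning position for the opponent. Fill in the labels:
n=0: no move → L
n=1: can move to 0, which is L ⇒ W
n=2: the only move is to 1(W), a W ⇒ L
n=3: can move to 2, which is L ⇒ W
n=4: can move to 0, which is L ⇒ W
n=5: moves to 4(W), 1(W); every one is W ⇒ L
n=6: can move to 5, which is L ⇒ W
n=7: moves to 6(W), 3(W); every one is W ⇒ L
n=8: can move to 7, which is L ⇒ W
n=9: can move to 5, which is L ⇒ W
n=10: moves to 9(W), 6(W); every one is W ⇒ L
n=11: can move to 10, which is L ⇒ W
n=12: moves to 11(W), 8(W); every one is W ⇒ L
n=13: can move to 12, which is L ⇒ W
n=14: can move to 10, which is L ⇒ W
n=15: moves to 14(W), 11(W); every one is W ⇒ L
n=16: can move to 15, which is L ⇒ W
From 16, the L positions reachable in one move are: 15, 12. Any move reaching one of these is winning.

Remove 1, leaving 15.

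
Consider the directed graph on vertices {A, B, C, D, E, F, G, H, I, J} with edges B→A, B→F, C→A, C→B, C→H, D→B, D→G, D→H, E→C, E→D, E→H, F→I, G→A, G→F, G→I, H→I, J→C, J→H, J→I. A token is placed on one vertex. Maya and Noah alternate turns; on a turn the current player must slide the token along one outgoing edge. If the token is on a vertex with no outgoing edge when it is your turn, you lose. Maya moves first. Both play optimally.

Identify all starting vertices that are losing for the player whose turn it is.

A, D, I

Use the standard recursion: the mover loses at a terminal position; elsewhere, the mover wins exactly when some move hands the opponent an L position.
Every edge goes from a vertex to one that appears earlier in the order I, A, F, G, B, H, D, C, E, J, so processing vertices in that order labels each vertex after all of its successors.
I: no outgoing edge → L
A: no outgoing edge → L
F: reaches L-position I → W
G: reaches L-position A → W
B: reaches L-position A → W
H: reaches L-position I → W
D: only reaches H(W), B(W), G(W), all W → L
C: reaches L-position A → W
E: reaches L-position D → W
J: reaches L-position I → W
The losing starting vertices are exactly the entries labelled L in this table (3 of them).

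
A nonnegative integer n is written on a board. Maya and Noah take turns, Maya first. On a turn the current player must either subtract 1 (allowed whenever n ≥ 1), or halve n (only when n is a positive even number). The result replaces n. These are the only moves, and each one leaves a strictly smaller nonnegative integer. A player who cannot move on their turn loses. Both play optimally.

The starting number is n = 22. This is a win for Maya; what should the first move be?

Move to 11.

Positions with no move are L. A position that does have a move is losing for the player to move precisely when every available move leads to a winning position for the opponent. Fill in the labels:
n=0: no move → L
n=1: can move to 0, which is L ⇒ W
n=2: the only move is to 1(W), a W ⇒ L
n=3: can move to 2, which is L ⇒ W
n=4: can move to 2, which is L ⇒ W
n=5: the only move is to 4(W), a W ⇒ L
n=6: can move to 5, which is L ⇒ W
n=7: the only move is to 6(W), a W ⇒ L
n=8: can move to 7, which is L ⇒ W
n=9: the only move is to 8(W), a W ⇒ L
n=10: can move to 5, which is L ⇒ W
n=11: the only move is to 10(W), a W ⇒ L
n=12: can move to 11, which is L ⇒ W
n=13: the only move is to 12(W), a W ⇒ L
n=14: can move to 7, which is L ⇒ W
n=15: the only move is to 14(W), a W ⇒ L
n=16: can move to 15, which is L ⇒ W
n=17: the only move is to 16(W), a W ⇒ L
n=18: can move to 9, which is L ⇒ W
n=19: the only move is to 18(W), a W ⇒ L
n=20: can move to 19, which is L ⇒ W
n=21: the only move is to 20(W), a W ⇒ L
n=22: can move to 11, which is L ⇒ W
From 22, the L positions reachable in one move are: 11, 21. Any move reaching one of these is winning.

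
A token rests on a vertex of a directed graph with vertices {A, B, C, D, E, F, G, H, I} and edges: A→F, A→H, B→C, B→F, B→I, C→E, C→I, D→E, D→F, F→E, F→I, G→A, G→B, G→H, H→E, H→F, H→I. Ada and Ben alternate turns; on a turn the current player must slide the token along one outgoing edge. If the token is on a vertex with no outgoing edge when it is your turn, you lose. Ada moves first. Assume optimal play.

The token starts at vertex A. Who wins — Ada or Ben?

Label each position W (a win for the player to move) or L (a loss). A position with no legal move is L; any other position is W exactly when some move reaches an L, and L when every move reaches a W.
Every edge goes from a vertex to one that appears earlier in the order E, I, F, H, C, B, D, A, G, so processing vertices in that order labels each vertex after all of its successors.
E: no outgoing edge → L
I: no outgoing edge → L
F: reaches L-position I → W
H: reaches L-position I → W
C: reaches L-position I → W
B: reaches L-position I → W
D: reaches L-position E → W
A: only reaches H(W), F(W), all W → L
G: reaches L-position A → W
The starting position A is L: whatever Ada does, the opponent receives a W position.

Ben wins.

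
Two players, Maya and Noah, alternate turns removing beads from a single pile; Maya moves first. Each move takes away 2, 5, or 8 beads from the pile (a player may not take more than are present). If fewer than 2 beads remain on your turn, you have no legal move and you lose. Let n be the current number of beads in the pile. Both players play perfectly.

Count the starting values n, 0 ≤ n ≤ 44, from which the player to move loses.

Use the standard recursion: the mover loses at a terminal position; elsewhere, the mover wins exactly when some move hands the opponent an L position.
n=0: no move → L
n=1: no move → L
n=2: can move to 0, which is L ⇒ W
n=3: can move to 1, which is L ⇒ W
n=4: the only move is to 2(W), a W ⇒ L
n=5: can move to 0, which is L ⇒ W
n=6: can move to 4, which is L ⇒ W
n=7: moves to 5(W), 2(W); every one is W ⇒ L
n=8: can move to 0, which is L ⇒ W
n=9: can move to 7, which is L ⇒ W
n=10: moves to 8(W), 5(W), 2(W); every one is W ⇒ L
n=11: moves to 9(W), 6(W), 3(W); every one is W ⇒ L
n=12: can move to 10, which is L ⇒ W
n=13: can move to 11, which is L ⇒ W
n=14: moves to 12(W), 9(W), 6(W); every one is W ⇒ L
n=15: can move to 10, which is L ⇒ W
n=16: can move to 14, which is L ⇒ W
n=17: moves to 15(W), 12(W), 9(W); every one is W ⇒ L
n=18: can move to 10, which is L ⇒ W
n=19: can move to 17, which is L ⇒ W
n=20: moves to 18(W), 15(W), 12(W); every one is W ⇒ L
n=21: moves to 19(W), 16(W), 13(W); every one is W ⇒ L
n=22: can move to 20, which is L ⇒ W
n=23: can move to 21, which is L ⇒ W
n=24: moves to 22(W), 19(W), 16(W); every one is W ⇒ L
n=25: can move to 20, which is L ⇒ W
n=26: can move to 24, which is L ⇒ W
n=27: moves to 25(W), 22(W), 19(W); every one is W ⇒ L
n=28: can move to 20, which is L ⇒ W
n=29: can move to 27, which is L ⇒ W
n=30: moves to 28(W), 25(W), 22(W); every one is W ⇒ L
n=31: moves to 29(W), 26(W), 23(W); every one is W ⇒ L
n=32: can move to 30, which is L ⇒ W
n=33: can move to 31, which is L ⇒ W
n=34: moves to 32(W), 29(W), 26(W); every one is W ⇒ L
n=35: can move to 30, which is L ⇒ W
n=36: can move to 34, which is L ⇒ W
n=37: moves to 35(W), 32(W), 29(W); every one is W ⇒ L
n=38: can move to 30, which is L ⇒ W
n=39: can move to 37, which is L ⇒ W
n=40: moves to 38(W), 35(W), 32(W); every one is W ⇒ L
n=41: moves to 39(W), 36(W), 33(W); every one is W ⇒ L
n=42: can move to 40, which is L ⇒ W
n=43: can move to 41, which is L ⇒ W
n=44: moves to 42(W), 39(W), 36(W); every one is W ⇒ L
L entries with 0 ≤ n ≤ 44: n = 0, 1, 4, 7, 10, 11, 14, 17, 20, 21, 24, 27, 30, 31, 34, 37, 40, 41, 44; that makes 19.

19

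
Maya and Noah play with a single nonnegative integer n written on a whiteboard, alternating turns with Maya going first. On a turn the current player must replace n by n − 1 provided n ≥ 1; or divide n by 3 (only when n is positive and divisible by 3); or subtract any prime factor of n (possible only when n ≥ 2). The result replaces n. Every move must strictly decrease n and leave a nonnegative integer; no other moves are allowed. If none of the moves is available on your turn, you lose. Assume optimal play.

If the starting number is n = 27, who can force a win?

Noah wins.

Work bottom-up. With no move the player to move loses. Otherwise the position is W if at least one move leads to an L position for the opponent, and L if every move leads to a W.
n=0: no move → L
n=1: W (go to 0, an L position)
n=2: W (go to 0, an L position)
n=3: W (go to 0, an L position)
n=4: L (options 2(W), 3(W) are all W)
n=5: W (go to 0, an L position)
n=6: W (go to 4, an L position)
n=7: W (go to 0, an L position)
n=8: L (options 6(W), 7(W) are all W)
n=9: W (go to 8, an L position)
n=10: W (go to 8, an L position)
n=11: W (go to 0, an L position)
n=12: W (go to 4, an L position)
n=13: W (go to 0, an L position)
n=14: L (options 7(W), 12(W), 13(W) are all W)
n=15: W (go to 14, an L position)
n=16: W (go to 14, an L position)
n=17: W (go to 0, an L position)
n=18: L (options 6(W), 15(W), 16(W), 17(W) are all W)
n=19: W (go to 0, an L position)
n=20: W (go to 18, an L position)
n=21: W (go to 14, an L position)
n=22: L (options 11(W), 20(W), 21(W) are all W)
n=23: W (go to 0, an L position)
n=24: W (go to 8, an L position)
n=25: L (options 20(W), 24(W) are all W)
n=26: W (go to 25, an L position)
n=27: L (options 9(W), 24(W), 26(W) are all W)
The starting position 27 is L: whatever Maya does, the opponent receives a W position.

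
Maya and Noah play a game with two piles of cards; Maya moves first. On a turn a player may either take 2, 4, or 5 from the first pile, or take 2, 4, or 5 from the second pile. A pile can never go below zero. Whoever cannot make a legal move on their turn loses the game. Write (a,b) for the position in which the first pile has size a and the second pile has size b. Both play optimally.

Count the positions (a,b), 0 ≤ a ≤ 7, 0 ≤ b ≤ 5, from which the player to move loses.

14

Build the W/L table. Terminal = L. A non-terminal position is W if it has a move to some L; otherwise it is L.
Every move lowers a or b (never raises either), so fill the grid row by row in increasing a, and left to right within a row: each cell's successors are then already labelled.
      b=0  b=1  b=2  b=3  b=4  b=5
a=0:    L    L    W    W    W    W
a=1:    L    L    W    W    W    W
a=2:    W    W    L    L    W    W
a=3:    W    W    L    L    W    W
a=4:    W    W    W    W    L    L
a=5:    W    W    W    W    L    L
a=6:    W    W    W    W    W    W
a=7:    L    L    W    W    W    W
Cells with no legal move (terminal, hence L): (0,0), (0,1), (1,0), (1,1).
The remaining L cells, each justified by listing all of its moves:
(2,2): L (options (0,2)(W), (2,0)(W) are all W)
(2,3): L (options (0,3)(W), (2,1)(W) are all W)
(3,2): L (options (1,2)(W), (3,0)(W) are all W)
(3,3): L (options (1,3)(W), (3,1)(W) are all W)
(4,4): L (options (2,4)(W), (0,4)(W), (4,2)(W), (4,0)(W) are all W)
(4,5): L (options (2,5)(W), (0,5)(W), (4,3)(W), (4,1)(W), (4,0)(W) are all W)
(5,4): L (options (3,4)(W), (1,4)(W), (0,4)(W), (5,2)(W), (5,0)(W) are all W)
(5,5): L (options (3,5)(W), (1,5)(W), (0,5)(W), (5,3)(W), (5,1)(W), (5,0)(W) are all W)
(7,0): L (options (5,0)(W), (3,0)(W), (2,0)(W) are all W)
(7,1): L (options (5,1)(W), (3,1)(W), (2,1)(W) are all W)
Every other cell has at least one move into one of the L cells above, so it is W.
L cells per row: a=0: 2, a=1: 2, a=2: 2, a=3: 2, a=4: 2, a=5: 2, a=6: 0, a=7: 2; total 14.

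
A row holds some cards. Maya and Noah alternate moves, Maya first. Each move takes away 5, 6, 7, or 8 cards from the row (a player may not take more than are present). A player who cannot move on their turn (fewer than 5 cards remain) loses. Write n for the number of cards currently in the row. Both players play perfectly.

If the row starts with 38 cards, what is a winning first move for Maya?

Label each position W (a win for the player to move) or L (a loss). A position with no legal move is L; any other position is W exactly when some move reaches an L, and L when every move reaches a W.
n=0: no move → L
n=1: no move → L
n=2: no move → L
n=3: no move → L
n=4: no move → L
n=5: reaches L-position 0 → W
n=6: reaches L-position 1 → W
n=7: reaches L-position 2 → W
n=8: reaches L-position 3 → W
n=9: reaches L-position 4 → W
n=10: reaches L-position 4 → W
n=11: reaches L-position 4 → W
n=12: reaches L-position 4 → W
n=13: only reaches 8(W), 7(W), 6(W), 5(W), all W → L
n=14: only reaches 9(W), 8(W), 7(W), 6(W), all W → L
n=15: only reaches 10(W), 9(W), 8(W), 7(W), all W → L
n=16: only reaches 11(W), 10(W), 9(W), 8(W), all W → L
n=17: only reaches 12(W), 11(W), 10(W), 9(W), all W → L
n=18: reaches L-position 13 → W
n=19: reaches L-position 14 → W
n=20: reaches L-position 15 → W
n=21: reaches L-position 16 → W
n=22: reaches L-position 17 → W
n=23: reaches L-position 17 → W
n=24: reaches L-position 17 → W
n=25: reaches L-position 17 → W
n=26: only reaches 21(W), 20(W), 19(W), 18(W), all W → L
n=27: only reaches 22(W), 21(W), 20(W), 19(W), all W → L
n=28: only reaches 23(W), 22(W), 21(W), 20(W), all W → L
n=29: only reaches 24(W), 23(W), 22(W), 21(W), all W → L
n=30: only reaches 25(W), 24(W), 23(W), 22(W), all W → L
n=31: reaches L-position 26 → W
n=32: reaches L-position 27 → W
n=33: reaches L-position 28 → W
n=34: reaches L-position 29 → W
n=35: reaches L-position 30 → W
n=36: reaches L-position 30 → W
n=37: reaches L-position 30 → W
n=38: reaches L-position 30 → W
From 38, the L positions reachable in one move are: 30.

Remove 8, leaving 30.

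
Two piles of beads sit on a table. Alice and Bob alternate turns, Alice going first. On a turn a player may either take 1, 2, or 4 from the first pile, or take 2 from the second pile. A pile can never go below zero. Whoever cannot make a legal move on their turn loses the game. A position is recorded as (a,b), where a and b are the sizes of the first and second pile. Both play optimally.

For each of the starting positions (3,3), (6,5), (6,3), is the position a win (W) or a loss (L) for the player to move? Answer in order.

(3,3): W, (6,5): L, (6,3): W

Label each position W (a win for the player to move) or L (a loss). A position with no legal move is L; any other position is W exactly when some move reaches an L, and L when every move reaches a W.
No move ever increases a pile, so every position that can arise here has a ≤ 6 and b ≤ 5; it is enough to label the cells with 0 ≤ a ≤ 6 and 0 ≤ b ≤ 5.
Every move lowers a or b (never raises either), so fill the grid row by row in increasing a, and left to right within a row: each cell's successors are then already labelled.
      b=0  b=1  b=2  b=3  b=4  b=5
a=0:    L    L    W    W    L    L
a=1:    W    W    L    L    W    W
a=2:    W    W    W    W    W    W
a=3:    L    L    W    W    L    L
a=4:    W    W    L    L    W    W
a=5:    W    W    W    W    W    W
a=6:    L    L    W    W    L    L
Cells with no legal move (terminal, hence L): (0,0), (0,1).
The remaining L cells, each justified by listing all of its moves:
(0,4): →(0,2)(W) only, which is W, so L
(0,5): →(0,3)(W) only, which is W, so L
(1,2): →(0,2)(W), (1,0)(W) — all W, so L
(1,3): →(0,3)(W), (1,1)(W) — all W, so L
(3,0): →(2,0)(W), (1,0)(W) — all W, so L
(3,1): →(2,1)(W), (1,1)(W) — all W, so L
(3,4): →(2,4)(W), (1,4)(W), (3,2)(W) — all W, so L
(3,5): →(2,5)(W), (1,5)(W), (3,3)(W) — all W, so L
(4,2): →(3,2)(W), (2,2)(W), (0,2)(W), (4,0)(W) — all W, so L
(4,3): →(3,3)(W), (2,3)(W), (0,3)(W), (4,1)(W) — all W, so L
(6,0): →(5,0)(W), (4,0)(W), (2,0)(W) — all W, so L
(6,1): →(5,1)(W), (4,1)(W), (2,1)(W) — all W, so L
(6,4): →(5,4)(W), (4,4)(W), (2,4)(W), (6,2)(W) — all W, so L
(6,5): →(5,5)(W), (4,5)(W), (2,5)(W), (6,3)(W) — all W, so L
Every other cell has at least one move into one of the L cells above, so it is W.
(3,3): the move to (1,3) reaches an L cell, so W
(6,5): one of the L cells justified above, so L
(6,3): the move to (4,3) reaches an L cell, so W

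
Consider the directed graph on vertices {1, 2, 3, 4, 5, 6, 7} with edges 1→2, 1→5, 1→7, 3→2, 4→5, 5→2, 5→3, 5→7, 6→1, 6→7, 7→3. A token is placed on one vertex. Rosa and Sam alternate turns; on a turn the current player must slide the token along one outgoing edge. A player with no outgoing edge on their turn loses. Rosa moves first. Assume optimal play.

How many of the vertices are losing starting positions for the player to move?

3

Compute win/loss labels from the base case upward. A position with no move is L. Any other position is W if it can reach an L in one move, else L.
Every edge goes from a vertex to one that appears earlier in the order 2, 3, 7, 5, 1, 6, 4, so processing vertices in that order labels each vertex after all of its successors.
2: no outgoing edge → L
3: →2(L), so W
7: →3(W) only, which is W, so L
5: →7(L), so W
1: →7(L), so W
6: →7(L), so W
4: →5(W) only, which is W, so L
The L vertices are 2, 4, 7; that is 3 in all.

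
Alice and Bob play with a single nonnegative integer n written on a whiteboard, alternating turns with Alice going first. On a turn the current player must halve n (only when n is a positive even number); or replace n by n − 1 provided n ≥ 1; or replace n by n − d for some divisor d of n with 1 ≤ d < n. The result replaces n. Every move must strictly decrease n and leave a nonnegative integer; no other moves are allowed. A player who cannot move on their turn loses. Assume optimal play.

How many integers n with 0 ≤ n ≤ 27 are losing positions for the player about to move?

14

Label each position W (a win for the player to move) or L (a loss). A position with no legal move is L; any other position is W exactly when some move reaches an L, and L when every move reaches a W.
n=0: no move → L
n=1: reaches L-position 0 → W
n=2: only reaches 1(W), which is W → L
n=3: reaches L-position 2 → W
n=4: reaches L-position 2 → W
n=5: only reaches 4(W), which is W → L
n=6: reaches L-position 5 → W
n=7: only reaches 6(W), which is W → L
n=8: reaches L-position 7 → W
n=9: only reaches 6(W), 8(W), all W → L
n=10: reaches L-position 5 → W
n=11: only reaches 10(W), which is W → L
n=12: reaches L-position 9 → W
n=13: only reaches 12(W), which is W → L
n=14: reaches L-position 7 → W
n=15: only reaches 10(W), 12(W), 14(W), all W → L
n=16: reaches L-position 15 → W
n=17: only reaches 16(W), which is W → L
n=18: reaches L-position 9 → W
n=19: only reaches 18(W), which is W → L
n=20: reaches L-position 15 → W
n=21: only reaches 14(W), 18(W), 20(W), all W → L
n=22: reaches L-position 11 → W
n=23: only reaches 22(W), which is W → L
n=24: reaches L-position 21 → W
n=25: only reaches 20(W), 24(W), all W → L
n=26: reaches L-position 13 → W
n=27: only reaches 18(W), 24(W), 26(W), all W → L
L entries with 0 ≤ n ≤ 27: n = 0, 2, 5, 7, 9, 11, 13, 15, 17, 19, 21, 23, 25, 27; that makes 14.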